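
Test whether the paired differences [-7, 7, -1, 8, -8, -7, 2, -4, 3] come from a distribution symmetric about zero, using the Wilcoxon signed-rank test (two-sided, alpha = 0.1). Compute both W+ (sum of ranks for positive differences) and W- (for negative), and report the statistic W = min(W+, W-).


Step 1: Drop any zero differences (none here) and take |d_i|.
|d| = [7, 7, 1, 8, 8, 7, 2, 4, 3]
Step 2: Midrank |d_i| (ties get averaged ranks).
ranks: |7|->6, |7|->6, |1|->1, |8|->8.5, |8|->8.5, |7|->6, |2|->2, |4|->4, |3|->3
Step 3: Attach original signs; sum ranks with positive sign and with negative sign.
W+ = 6 + 8.5 + 2 + 3 = 19.5
W- = 6 + 1 + 8.5 + 6 + 4 = 25.5
(Check: W+ + W- = 45 should equal n(n+1)/2 = 45.)
Step 4: Test statistic W = min(W+, W-) = 19.5.
Step 5: Ties in |d|, so use the tie-corrected normal approximation.
        E[W] = n(n+1)/4 = 9*10/4 = 22.5.
        Tie groups: |d|=7 (t=3), |d|=8 (t=2); sum(t^3 - t) = 30.
        Var[W] = n(n+1)(2n+1)/24 - sum(t^3-t)/48 = 1710/24 - 30/48 = 70.625.
        z = (W - E[W]) / sqrt(Var[W]) = (19.5 - 22.5) / 8.4039 = -0.3570.
        Two-sided p = 2*Phi(z) = 0.721108.
Step 6: alpha = 0.1. fail to reject H0.

W+ = 19.5, W- = 25.5, W = min = 19.5, p = 0.721108, fail to reject H0.


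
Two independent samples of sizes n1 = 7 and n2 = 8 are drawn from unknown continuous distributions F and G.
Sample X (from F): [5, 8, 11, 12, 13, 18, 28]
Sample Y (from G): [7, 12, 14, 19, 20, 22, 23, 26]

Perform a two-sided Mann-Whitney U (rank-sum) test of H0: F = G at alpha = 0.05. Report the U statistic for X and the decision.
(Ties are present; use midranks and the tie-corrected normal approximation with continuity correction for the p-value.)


Step 1: Combine and sort all 15 observations; assign midranks.
sorted (value, group): (5,X), (7,Y), (8,X), (11,X), (12,X), (12,Y), (13,X), (14,Y), (18,X), (19,Y), (20,Y), (22,Y), (23,Y), (26,Y), (28,X)
ranks: 5->1, 7->2, 8->3, 11->4, 12->5.5, 12->5.5, 13->7, 14->8, 18->9, 19->10, 20->11, 22->12, 23->13, 26->14, 28->15
Step 2: Rank sum for X: R1 = 1 + 3 + 4 + 5.5 + 7 + 9 + 15 = 44.5.
Step 3: U_X = R1 - n1(n1+1)/2 = 44.5 - 7*8/2 = 44.5 - 28 = 16.5.
       U_Y = n1*n2 - U_X = 56 - 16.5 = 39.5.
Step 4: Ties are present, so use the tie-corrected normal approximation (with continuity correction) for the p-value.
Step 5: p-value = 0.202614; compare to alpha = 0.05. fail to reject H0.

U_X = 16.5, p = 0.202614, fail to reject H0 at alpha = 0.05.


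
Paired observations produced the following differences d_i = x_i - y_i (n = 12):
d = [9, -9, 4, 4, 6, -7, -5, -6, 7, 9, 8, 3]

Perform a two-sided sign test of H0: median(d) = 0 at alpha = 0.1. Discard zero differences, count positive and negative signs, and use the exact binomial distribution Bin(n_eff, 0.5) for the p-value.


Step 1: Discard zero differences. Original n = 12; n_eff = number of nonzero differences = 12.
Nonzero differences (with sign): +9, -9, +4, +4, +6, -7, -5, -6, +7, +9, +8, +3
Step 2: Count signs: positive = 8, negative = 4.
Step 3: Under H0: P(positive) = 0.5, so the number of positives S ~ Bin(12, 0.5).
Step 4: Two-sided exact p-value = sum of Bin(12,0.5) probabilities at or below the observed probability = 0.387695.
Step 5: alpha = 0.1. fail to reject H0.

n_eff = 12, pos = 8, neg = 4, p = 0.387695, fail to reject H0.


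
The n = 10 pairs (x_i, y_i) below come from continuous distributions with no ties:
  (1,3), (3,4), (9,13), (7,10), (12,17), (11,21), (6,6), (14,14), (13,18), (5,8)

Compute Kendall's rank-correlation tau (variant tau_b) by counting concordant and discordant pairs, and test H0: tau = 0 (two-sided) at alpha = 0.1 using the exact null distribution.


Step 1: Enumerate the 45 unordered pairs (i,j) with i<j and classify each by sign(x_j-x_i) * sign(y_j-y_i).
  (1,2):dx=+2,dy=+1->C; (1,3):dx=+8,dy=+10->C; (1,4):dx=+6,dy=+7->C; (1,5):dx=+11,dy=+14->C
  (1,6):dx=+10,dy=+18->C; (1,7):dx=+5,dy=+3->C; (1,8):dx=+13,dy=+11->C; (1,9):dx=+12,dy=+15->C
  (1,10):dx=+4,dy=+5->C; (2,3):dx=+6,dy=+9->C; (2,4):dx=+4,dy=+6->C; (2,5):dx=+9,dy=+13->C
  (2,6):dx=+8,dy=+17->C; (2,7):dx=+3,dy=+2->C; (2,8):dx=+11,dy=+10->C; (2,9):dx=+10,dy=+14->C
  (2,10):dx=+2,dy=+4->C; (3,4):dx=-2,dy=-3->C; (3,5):dx=+3,dy=+4->C; (3,6):dx=+2,dy=+8->C
  (3,7):dx=-3,dy=-7->C; (3,8):dx=+5,dy=+1->C; (3,9):dx=+4,dy=+5->C; (3,10):dx=-4,dy=-5->C
  (4,5):dx=+5,dy=+7->C; (4,6):dx=+4,dy=+11->C; (4,7):dx=-1,dy=-4->C; (4,8):dx=+7,dy=+4->C
  (4,9):dx=+6,dy=+8->C; (4,10):dx=-2,dy=-2->C; (5,6):dx=-1,dy=+4->D; (5,7):dx=-6,dy=-11->C
  (5,8):dx=+2,dy=-3->D; (5,9):dx=+1,dy=+1->C; (5,10):dx=-7,dy=-9->C; (6,7):dx=-5,dy=-15->C
  (6,8):dx=+3,dy=-7->D; (6,9):dx=+2,dy=-3->D; (6,10):dx=-6,dy=-13->C; (7,8):dx=+8,dy=+8->C
  (7,9):dx=+7,dy=+12->C; (7,10):dx=-1,dy=+2->D; (8,9):dx=-1,dy=+4->D; (8,10):dx=-9,dy=-6->C
  (9,10):dx=-8,dy=-10->C
Step 2: C = 39, D = 6, total pairs = 45.
Step 3: tau = (C - D)/(n(n-1)/2) = (39 - 6)/45 = 0.733333.
Step 4: Exact two-sided p-value (enumerate n! = 3628800 permutations of y under H0): p = 0.002213.
Step 5: alpha = 0.1. reject H0.

tau_b = 0.7333 (C=39, D=6), p = 0.002213, reject H0.


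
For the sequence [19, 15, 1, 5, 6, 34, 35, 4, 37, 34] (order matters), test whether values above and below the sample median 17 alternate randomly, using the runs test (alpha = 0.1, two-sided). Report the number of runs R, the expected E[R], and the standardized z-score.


Step 1: Compute median = 17; label A = above, B = below.
Labels in order: ABBBBAABAA  (n_A = 5, n_B = 5)
Step 2: Count runs R = 5.
Step 3: Under H0 (random ordering), E[R] = 2*n_A*n_B/(n_A+n_B) + 1 = 2*5*5/10 + 1 = 6.0000.
        Var[R] = 2*n_A*n_B*(2*n_A*n_B - n_A - n_B) / ((n_A+n_B)^2 * (n_A+n_B-1)) = 2000/900 = 2.2222.
        SD[R] = 1.4907.
Step 4: Continuity-corrected z = (R + 0.5 - E[R]) / SD[R] = (5 + 0.5 - 6.0000) / 1.4907 = -0.3354.
Step 5: Two-sided p-value via normal approximation = 2*(1 - Phi(|z|)) = 0.737316.
Step 6: alpha = 0.1. fail to reject H0.

R = 5, z = -0.3354, p = 0.737316, fail to reject H0.


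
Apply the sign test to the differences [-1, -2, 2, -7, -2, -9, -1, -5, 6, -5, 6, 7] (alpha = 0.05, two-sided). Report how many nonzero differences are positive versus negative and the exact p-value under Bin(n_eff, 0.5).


Step 1: Discard zero differences. Original n = 12; n_eff = number of nonzero differences = 12.
Nonzero differences (with sign): -1, -2, +2, -7, -2, -9, -1, -5, +6, -5, +6, +7
Step 2: Count signs: positive = 4, negative = 8.
Step 3: Under H0: P(positive) = 0.5, so the number of positives S ~ Bin(12, 0.5).
Step 4: Two-sided exact p-value = sum of Bin(12,0.5) probabilities at or below the observed probability = 0.387695.
Step 5: alpha = 0.05. fail to reject H0.

n_eff = 12, pos = 4, neg = 8, p = 0.387695, fail to reject H0.


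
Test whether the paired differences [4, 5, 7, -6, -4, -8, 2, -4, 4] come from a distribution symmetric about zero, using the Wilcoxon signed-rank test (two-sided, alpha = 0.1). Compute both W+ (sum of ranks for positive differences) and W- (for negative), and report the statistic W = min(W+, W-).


Step 1: Drop any zero differences (none here) and take |d_i|.
|d| = [4, 5, 7, 6, 4, 8, 2, 4, 4]
Step 2: Midrank |d_i| (ties get averaged ranks).
ranks: |4|->3.5, |5|->6, |7|->8, |6|->7, |4|->3.5, |8|->9, |2|->1, |4|->3.5, |4|->3.5
Step 3: Attach original signs; sum ranks with positive sign and with negative sign.
W+ = 3.5 + 6 + 8 + 1 + 3.5 = 22
W- = 7 + 3.5 + 9 + 3.5 = 23
(Check: W+ + W- = 45 should equal n(n+1)/2 = 45.)
Step 4: Test statistic W = min(W+, W-) = 22.
Step 5: Ties in |d|, so use the tie-corrected normal approximation.
        E[W] = n(n+1)/4 = 9*10/4 = 22.5.
        Tie groups: |d|=4 (t=4); sum(t^3 - t) = 60.
        Var[W] = n(n+1)(2n+1)/24 - sum(t^3-t)/48 = 1710/24 - 60/48 = 70.
        z = (W - E[W]) / sqrt(Var[W]) = (22 - 22.5) / 8.3666 = -0.0598.
        Two-sided p = 2*Phi(z) = 0.952346.
Step 6: alpha = 0.1. fail to reject H0.

W+ = 22, W- = 23, W = min = 22, p = 0.952346, fail to reject H0.


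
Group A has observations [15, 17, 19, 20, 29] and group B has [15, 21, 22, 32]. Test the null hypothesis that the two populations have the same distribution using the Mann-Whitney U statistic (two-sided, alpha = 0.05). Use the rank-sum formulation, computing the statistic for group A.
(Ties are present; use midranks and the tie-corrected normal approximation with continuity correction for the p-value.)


Step 1: Combine and sort all 9 observations; assign midranks.
sorted (value, group): (15,X), (15,Y), (17,X), (19,X), (20,X), (21,Y), (22,Y), (29,X), (32,Y)
ranks: 15->1.5, 15->1.5, 17->3, 19->4, 20->5, 21->6, 22->7, 29->8, 32->9
Step 2: Rank sum for X: R1 = 1.5 + 3 + 4 + 5 + 8 = 21.5.
Step 3: U_X = R1 - n1(n1+1)/2 = 21.5 - 5*6/2 = 21.5 - 15 = 6.5.
       U_Y = n1*n2 - U_X = 20 - 6.5 = 13.5.
Step 4: Ties are present, so use the tie-corrected normal approximation (with continuity correction) for the p-value.
Step 5: p-value = 0.460558; compare to alpha = 0.05. fail to reject H0.

U_X = 6.5, p = 0.460558, fail to reject H0 at alpha = 0.05.


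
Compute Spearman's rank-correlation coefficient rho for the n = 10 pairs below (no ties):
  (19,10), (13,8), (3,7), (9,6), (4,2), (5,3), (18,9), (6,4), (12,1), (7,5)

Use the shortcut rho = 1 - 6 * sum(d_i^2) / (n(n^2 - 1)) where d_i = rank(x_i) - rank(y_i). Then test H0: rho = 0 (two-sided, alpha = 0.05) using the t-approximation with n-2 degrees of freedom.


Step 1: Rank x and y separately (midranks; no ties here).
rank(x): 19->10, 13->8, 3->1, 9->6, 4->2, 5->3, 18->9, 6->4, 12->7, 7->5
rank(y): 10->10, 8->8, 7->7, 6->6, 2->2, 3->3, 9->9, 4->4, 1->1, 5->5
Step 2: d_i = R_x(i) - R_y(i); compute d_i^2.
  (10-10)^2=0, (8-8)^2=0, (1-7)^2=36, (6-6)^2=0, (2-2)^2=0, (3-3)^2=0, (9-9)^2=0, (4-4)^2=0, (7-1)^2=36, (5-5)^2=0
sum(d^2) = 72.
Step 3: rho = 1 - 6*72 / (10*(10^2 - 1)) = 1 - 432/990 = 0.563636.
Step 4: Under H0, t = rho * sqrt((n-2)/(1-rho^2)) = 1.9300 ~ t(8).
Step 5: Two-sided p-value from the t-distribution with 8 df = 0.089724.
Step 6: alpha = 0.05. fail to reject H0.

rho = 0.5636, p = 0.089724, fail to reject H0 at alpha = 0.05.


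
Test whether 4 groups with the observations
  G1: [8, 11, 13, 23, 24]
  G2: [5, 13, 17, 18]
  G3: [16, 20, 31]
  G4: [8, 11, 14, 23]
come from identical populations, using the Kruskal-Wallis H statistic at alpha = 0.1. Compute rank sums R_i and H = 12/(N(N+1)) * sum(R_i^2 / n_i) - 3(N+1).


Step 1: Combine all N = 16 observations and assign midranks.
sorted (value, group, rank): (5,G2,1), (8,G1,2.5), (8,G4,2.5), (11,G1,4.5), (11,G4,4.5), (13,G1,6.5), (13,G2,6.5), (14,G4,8), (16,G3,9), (17,G2,10), (18,G2,11), (20,G3,12), (23,G1,13.5), (23,G4,13.5), (24,G1,15), (31,G3,16)
Step 2: Sum ranks within each group.
R_1 = 42 (n_1 = 5)
R_2 = 28.5 (n_2 = 4)
R_3 = 37 (n_3 = 3)
R_4 = 28.5 (n_4 = 4)
Step 3: H = 12/(N(N+1)) * sum(R_i^2/n_i) - 3(N+1)
     = 12/(16*17) * (42^2/5 + 28.5^2/4 + 37^2/3 + 28.5^2/4) - 3*17
     = 0.044118 * 1215.26 - 51
     = 2.614338.
Step 4: Ties present; correction factor C = 1 - 24/(16^3 - 16) = 0.994118. Corrected H = 2.614338 / 0.994118 = 2.629808.
Step 5: Under H0, H ~ chi^2(3); p-value = 0.452288.
Step 6: alpha = 0.1. fail to reject H0.

H = 2.6298, df = 3, p = 0.452288, fail to reject H0.


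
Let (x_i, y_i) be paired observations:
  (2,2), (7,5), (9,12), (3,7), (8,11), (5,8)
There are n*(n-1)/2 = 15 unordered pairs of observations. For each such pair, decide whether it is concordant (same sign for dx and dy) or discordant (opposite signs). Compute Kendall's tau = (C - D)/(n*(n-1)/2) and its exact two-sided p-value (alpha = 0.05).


Step 1: Enumerate the 15 unordered pairs (i,j) with i<j and classify each by sign(x_j-x_i) * sign(y_j-y_i).
  (1,2):dx=+5,dy=+3->C; (1,3):dx=+7,dy=+10->C; (1,4):dx=+1,dy=+5->C; (1,5):dx=+6,dy=+9->C
  (1,6):dx=+3,dy=+6->C; (2,3):dx=+2,dy=+7->C; (2,4):dx=-4,dy=+2->D; (2,5):dx=+1,dy=+6->C
  (2,6):dx=-2,dy=+3->D; (3,4):dx=-6,dy=-5->C; (3,5):dx=-1,dy=-1->C; (3,6):dx=-4,dy=-4->C
  (4,5):dx=+5,dy=+4->C; (4,6):dx=+2,dy=+1->C; (5,6):dx=-3,dy=-3->C
Step 2: C = 13, D = 2, total pairs = 15.
Step 3: tau = (C - D)/(n(n-1)/2) = (13 - 2)/15 = 0.733333.
Step 4: Exact two-sided p-value (enumerate n! = 720 permutations of y under H0): p = 0.055556.
Step 5: alpha = 0.05. fail to reject H0.

tau_b = 0.7333 (C=13, D=2), p = 0.055556, fail to reject H0.


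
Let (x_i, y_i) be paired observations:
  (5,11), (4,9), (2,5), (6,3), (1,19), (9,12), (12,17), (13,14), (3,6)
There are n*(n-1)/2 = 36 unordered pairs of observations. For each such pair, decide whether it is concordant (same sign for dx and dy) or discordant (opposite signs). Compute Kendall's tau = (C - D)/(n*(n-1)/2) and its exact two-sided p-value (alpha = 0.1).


Step 1: Enumerate the 36 unordered pairs (i,j) with i<j and classify each by sign(x_j-x_i) * sign(y_j-y_i).
  (1,2):dx=-1,dy=-2->C; (1,3):dx=-3,dy=-6->C; (1,4):dx=+1,dy=-8->D; (1,5):dx=-4,dy=+8->D
  (1,6):dx=+4,dy=+1->C; (1,7):dx=+7,dy=+6->C; (1,8):dx=+8,dy=+3->C; (1,9):dx=-2,dy=-5->C
  (2,3):dx=-2,dy=-4->C; (2,4):dx=+2,dy=-6->D; (2,5):dx=-3,dy=+10->D; (2,6):dx=+5,dy=+3->C
  (2,7):dx=+8,dy=+8->C; (2,8):dx=+9,dy=+5->C; (2,9):dx=-1,dy=-3->C; (3,4):dx=+4,dy=-2->D
  (3,5):dx=-1,dy=+14->D; (3,6):dx=+7,dy=+7->C; (3,7):dx=+10,dy=+12->C; (3,8):dx=+11,dy=+9->C
  (3,9):dx=+1,dy=+1->C; (4,5):dx=-5,dy=+16->D; (4,6):dx=+3,dy=+9->C; (4,7):dx=+6,dy=+14->C
  (4,8):dx=+7,dy=+11->C; (4,9):dx=-3,dy=+3->D; (5,6):dx=+8,dy=-7->D; (5,7):dx=+11,dy=-2->D
  (5,8):dx=+12,dy=-5->D; (5,9):dx=+2,dy=-13->D; (6,7):dx=+3,dy=+5->C; (6,8):dx=+4,dy=+2->C
  (6,9):dx=-6,dy=-6->C; (7,8):dx=+1,dy=-3->D; (7,9):dx=-9,dy=-11->C; (8,9):dx=-10,dy=-8->C
Step 2: C = 23, D = 13, total pairs = 36.
Step 3: tau = (C - D)/(n(n-1)/2) = (23 - 13)/36 = 0.277778.
Step 4: Exact two-sided p-value (enumerate n! = 362880 permutations of y under H0): p = 0.358488.
Step 5: alpha = 0.1. fail to reject H0.

tau_b = 0.2778 (C=23, D=13), p = 0.358488, fail to reject H0.


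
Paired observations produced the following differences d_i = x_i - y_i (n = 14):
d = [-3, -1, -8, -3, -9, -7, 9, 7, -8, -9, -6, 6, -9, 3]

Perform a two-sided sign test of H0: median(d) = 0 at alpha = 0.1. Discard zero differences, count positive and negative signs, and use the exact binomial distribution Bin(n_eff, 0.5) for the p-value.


Step 1: Discard zero differences. Original n = 14; n_eff = number of nonzero differences = 14.
Nonzero differences (with sign): -3, -1, -8, -3, -9, -7, +9, +7, -8, -9, -6, +6, -9, +3
Step 2: Count signs: positive = 4, negative = 10.
Step 3: Under H0: P(positive) = 0.5, so the number of positives S ~ Bin(14, 0.5).
Step 4: Two-sided exact p-value = sum of Bin(14,0.5) probabilities at or below the observed probability = 0.179565.
Step 5: alpha = 0.1. fail to reject H0.

n_eff = 14, pos = 4, neg = 10, p = 0.179565, fail to reject H0.


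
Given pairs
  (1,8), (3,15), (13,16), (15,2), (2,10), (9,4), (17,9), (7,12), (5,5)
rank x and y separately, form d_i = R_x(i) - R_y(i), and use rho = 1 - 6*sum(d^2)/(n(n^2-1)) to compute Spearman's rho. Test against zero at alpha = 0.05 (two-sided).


Step 1: Rank x and y separately (midranks; no ties here).
rank(x): 1->1, 3->3, 13->7, 15->8, 2->2, 9->6, 17->9, 7->5, 5->4
rank(y): 8->4, 15->8, 16->9, 2->1, 10->6, 4->2, 9->5, 12->7, 5->3
Step 2: d_i = R_x(i) - R_y(i); compute d_i^2.
  (1-4)^2=9, (3-8)^2=25, (7-9)^2=4, (8-1)^2=49, (2-6)^2=16, (6-2)^2=16, (9-5)^2=16, (5-7)^2=4, (4-3)^2=1
sum(d^2) = 140.
Step 3: rho = 1 - 6*140 / (9*(9^2 - 1)) = 1 - 840/720 = -0.166667.
Step 4: Under H0, t = rho * sqrt((n-2)/(1-rho^2)) = -0.4472 ~ t(7).
Step 5: Two-sided p-value from the t-distribution with 7 df = 0.668231.
Step 6: alpha = 0.05. fail to reject H0.

rho = -0.1667, p = 0.668231, fail to reject H0 at alpha = 0.05.


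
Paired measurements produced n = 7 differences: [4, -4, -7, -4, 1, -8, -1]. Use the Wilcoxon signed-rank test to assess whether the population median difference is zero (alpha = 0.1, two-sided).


Step 1: Drop any zero differences (none here) and take |d_i|.
|d| = [4, 4, 7, 4, 1, 8, 1]
Step 2: Midrank |d_i| (ties get averaged ranks).
ranks: |4|->4, |4|->4, |7|->6, |4|->4, |1|->1.5, |8|->7, |1|->1.5
Step 3: Attach original signs; sum ranks with positive sign and with negative sign.
W+ = 4 + 1.5 = 5.5
W- = 4 + 6 + 4 + 7 + 1.5 = 22.5
(Check: W+ + W- = 28 should equal n(n+1)/2 = 28.)
Step 4: Test statistic W = min(W+, W-) = 5.5.
Step 5: Ties in |d|, so use the tie-corrected normal approximation.
        E[W] = n(n+1)/4 = 7*8/4 = 14.
        Tie groups: |d|=1 (t=2), |d|=4 (t=3); sum(t^3 - t) = 30.
        Var[W] = n(n+1)(2n+1)/24 - sum(t^3-t)/48 = 840/24 - 30/48 = 34.375.
        z = (W - E[W]) / sqrt(Var[W]) = (5.5 - 14) / 5.8630 = -1.4498.
        Two-sided p = 2*Phi(z) = 0.147124.
Step 6: alpha = 0.1. fail to reject H0.

W+ = 5.5, W- = 22.5, W = min = 5.5, p = 0.147124, fail to reject H0.


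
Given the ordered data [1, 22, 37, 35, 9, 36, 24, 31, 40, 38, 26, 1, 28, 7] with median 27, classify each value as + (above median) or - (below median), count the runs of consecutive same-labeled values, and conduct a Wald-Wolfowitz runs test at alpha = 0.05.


Step 1: Compute median = 27; label A = above, B = below.
Labels in order: BBAABABAAABBAB  (n_A = 7, n_B = 7)
Step 2: Count runs R = 9.
Step 3: Under H0 (random ordering), E[R] = 2*n_A*n_B/(n_A+n_B) + 1 = 2*7*7/14 + 1 = 8.0000.
        Var[R] = 2*n_A*n_B*(2*n_A*n_B - n_A - n_B) / ((n_A+n_B)^2 * (n_A+n_B-1)) = 8232/2548 = 3.2308.
        SD[R] = 1.7974.
Step 4: Continuity-corrected z = (R - 0.5 - E[R]) / SD[R] = (9 - 0.5 - 8.0000) / 1.7974 = 0.2782.
Step 5: Two-sided p-value via normal approximation = 2*(1 - Phi(|z|)) = 0.780879.
Step 6: alpha = 0.05. fail to reject H0.

R = 9, z = 0.2782, p = 0.780879, fail to reject H0.


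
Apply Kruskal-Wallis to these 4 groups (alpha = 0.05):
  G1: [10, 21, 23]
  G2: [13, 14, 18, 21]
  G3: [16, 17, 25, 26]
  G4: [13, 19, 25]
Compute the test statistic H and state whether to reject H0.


Step 1: Combine all N = 14 observations and assign midranks.
sorted (value, group, rank): (10,G1,1), (13,G2,2.5), (13,G4,2.5), (14,G2,4), (16,G3,5), (17,G3,6), (18,G2,7), (19,G4,8), (21,G1,9.5), (21,G2,9.5), (23,G1,11), (25,G3,12.5), (25,G4,12.5), (26,G3,14)
Step 2: Sum ranks within each group.
R_1 = 21.5 (n_1 = 3)
R_2 = 23 (n_2 = 4)
R_3 = 37.5 (n_3 = 4)
R_4 = 23 (n_4 = 3)
Step 3: H = 12/(N(N+1)) * sum(R_i^2/n_i) - 3(N+1)
     = 12/(14*15) * (21.5^2/3 + 23^2/4 + 37.5^2/4 + 23^2/3) - 3*15
     = 0.057143 * 814.229 - 45
     = 1.527381.
Step 4: Ties present; correction factor C = 1 - 18/(14^3 - 14) = 0.993407. Corrected H = 1.527381 / 0.993407 = 1.537518.
Step 5: Under H0, H ~ chi^2(3); p-value = 0.673639.
Step 6: alpha = 0.05. fail to reject H0.

H = 1.5375, df = 3, p = 0.673639, fail to reject H0.


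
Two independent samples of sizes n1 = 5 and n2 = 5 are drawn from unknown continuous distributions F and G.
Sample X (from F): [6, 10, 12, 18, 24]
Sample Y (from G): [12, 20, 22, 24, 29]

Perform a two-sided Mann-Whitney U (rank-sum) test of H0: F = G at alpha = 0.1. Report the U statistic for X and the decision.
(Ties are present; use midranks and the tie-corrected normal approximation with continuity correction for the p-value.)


Step 1: Combine and sort all 10 observations; assign midranks.
sorted (value, group): (6,X), (10,X), (12,X), (12,Y), (18,X), (20,Y), (22,Y), (24,X), (24,Y), (29,Y)
ranks: 6->1, 10->2, 12->3.5, 12->3.5, 18->5, 20->6, 22->7, 24->8.5, 24->8.5, 29->10
Step 2: Rank sum for X: R1 = 1 + 2 + 3.5 + 5 + 8.5 = 20.
Step 3: U_X = R1 - n1(n1+1)/2 = 20 - 5*6/2 = 20 - 15 = 5.
       U_Y = n1*n2 - U_X = 25 - 5 = 20.
Step 4: Ties are present, so use the tie-corrected normal approximation (with continuity correction) for the p-value.
Step 5: p-value = 0.141238; compare to alpha = 0.1. fail to reject H0.

U_X = 5, p = 0.141238, fail to reject H0 at alpha = 0.1.


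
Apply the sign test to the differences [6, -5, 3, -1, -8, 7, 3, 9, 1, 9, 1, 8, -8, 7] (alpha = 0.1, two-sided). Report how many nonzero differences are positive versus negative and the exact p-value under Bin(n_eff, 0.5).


Step 1: Discard zero differences. Original n = 14; n_eff = number of nonzero differences = 14.
Nonzero differences (with sign): +6, -5, +3, -1, -8, +7, +3, +9, +1, +9, +1, +8, -8, +7
Step 2: Count signs: positive = 10, negative = 4.
Step 3: Under H0: P(positive) = 0.5, so the number of positives S ~ Bin(14, 0.5).
Step 4: Two-sided exact p-value = sum of Bin(14,0.5) probabilities at or below the observed probability = 0.179565.
Step 5: alpha = 0.1. fail to reject H0.

n_eff = 14, pos = 10, neg = 4, p = 0.179565, fail to reject H0.


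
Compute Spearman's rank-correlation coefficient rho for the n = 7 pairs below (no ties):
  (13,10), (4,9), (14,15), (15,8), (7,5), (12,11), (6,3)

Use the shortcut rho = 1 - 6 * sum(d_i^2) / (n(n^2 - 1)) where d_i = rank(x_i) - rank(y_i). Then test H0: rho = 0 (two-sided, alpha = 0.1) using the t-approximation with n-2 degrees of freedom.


Step 1: Rank x and y separately (midranks; no ties here).
rank(x): 13->5, 4->1, 14->6, 15->7, 7->3, 12->4, 6->2
rank(y): 10->5, 9->4, 15->7, 8->3, 5->2, 11->6, 3->1
Step 2: d_i = R_x(i) - R_y(i); compute d_i^2.
  (5-5)^2=0, (1-4)^2=9, (6-7)^2=1, (7-3)^2=16, (3-2)^2=1, (4-6)^2=4, (2-1)^2=1
sum(d^2) = 32.
Step 3: rho = 1 - 6*32 / (7*(7^2 - 1)) = 1 - 192/336 = 0.428571.
Step 4: Under H0, t = rho * sqrt((n-2)/(1-rho^2)) = 1.0607 ~ t(5).
Step 5: Two-sided p-value from the t-distribution with 5 df = 0.337368.
Step 6: alpha = 0.1. fail to reject H0.

rho = 0.4286, p = 0.337368, fail to reject H0 at alpha = 0.1.


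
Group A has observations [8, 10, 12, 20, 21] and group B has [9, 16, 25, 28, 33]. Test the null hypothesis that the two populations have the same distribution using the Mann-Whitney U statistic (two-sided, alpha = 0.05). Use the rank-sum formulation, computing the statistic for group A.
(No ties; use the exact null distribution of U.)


Step 1: Combine and sort all 10 observations; assign midranks.
sorted (value, group): (8,X), (9,Y), (10,X), (12,X), (16,Y), (20,X), (21,X), (25,Y), (28,Y), (33,Y)
ranks: 8->1, 9->2, 10->3, 12->4, 16->5, 20->6, 21->7, 25->8, 28->9, 33->10
Step 2: Rank sum for X: R1 = 1 + 3 + 4 + 6 + 7 = 21.
Step 3: U_X = R1 - n1(n1+1)/2 = 21 - 5*6/2 = 21 - 15 = 6.
       U_Y = n1*n2 - U_X = 25 - 6 = 19.
Step 4: No ties, so the exact null distribution of U (based on enumerating the C(10,5) = 252 equally likely rank assignments) gives the two-sided p-value.
Step 5: p-value = 0.222222; compare to alpha = 0.05. fail to reject H0.

U_X = 6, p = 0.222222, fail to reject H0 at alpha = 0.05.


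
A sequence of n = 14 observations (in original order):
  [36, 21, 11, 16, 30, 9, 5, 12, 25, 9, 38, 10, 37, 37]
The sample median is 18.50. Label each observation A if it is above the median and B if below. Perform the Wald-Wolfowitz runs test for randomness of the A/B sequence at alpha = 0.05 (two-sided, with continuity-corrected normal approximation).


Step 1: Compute median = 18.50; label A = above, B = below.
Labels in order: AABBABBBABABAA  (n_A = 7, n_B = 7)
Step 2: Count runs R = 9.
Step 3: Under H0 (random ordering), E[R] = 2*n_A*n_B/(n_A+n_B) + 1 = 2*7*7/14 + 1 = 8.0000.
        Var[R] = 2*n_A*n_B*(2*n_A*n_B - n_A - n_B) / ((n_A+n_B)^2 * (n_A+n_B-1)) = 8232/2548 = 3.2308.
        SD[R] = 1.7974.
Step 4: Continuity-corrected z = (R - 0.5 - E[R]) / SD[R] = (9 - 0.5 - 8.0000) / 1.7974 = 0.2782.
Step 5: Two-sided p-value via normal approximation = 2*(1 - Phi(|z|)) = 0.780879.
Step 6: alpha = 0.05. fail to reject H0.

R = 9, z = 0.2782, p = 0.780879, fail to reject H0.


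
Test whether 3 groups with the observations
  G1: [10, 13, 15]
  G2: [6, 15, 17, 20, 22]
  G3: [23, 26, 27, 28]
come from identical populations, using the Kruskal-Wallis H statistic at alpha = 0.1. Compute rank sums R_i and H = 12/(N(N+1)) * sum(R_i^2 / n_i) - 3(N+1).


Step 1: Combine all N = 12 observations and assign midranks.
sorted (value, group, rank): (6,G2,1), (10,G1,2), (13,G1,3), (15,G1,4.5), (15,G2,4.5), (17,G2,6), (20,G2,7), (22,G2,8), (23,G3,9), (26,G3,10), (27,G3,11), (28,G3,12)
Step 2: Sum ranks within each group.
R_1 = 9.5 (n_1 = 3)
R_2 = 26.5 (n_2 = 5)
R_3 = 42 (n_3 = 4)
Step 3: H = 12/(N(N+1)) * sum(R_i^2/n_i) - 3(N+1)
     = 12/(12*13) * (9.5^2/3 + 26.5^2/5 + 42^2/4) - 3*13
     = 0.076923 * 611.533 - 39
     = 8.041026.
Step 4: Ties present; correction factor C = 1 - 6/(12^3 - 12) = 0.996503. Corrected H = 8.041026 / 0.996503 = 8.069240.
Step 5: Under H0, H ~ chi^2(2); p-value = 0.017692.
Step 6: alpha = 0.1. reject H0.

H = 8.0692, df = 2, p = 0.017692, reject H0.


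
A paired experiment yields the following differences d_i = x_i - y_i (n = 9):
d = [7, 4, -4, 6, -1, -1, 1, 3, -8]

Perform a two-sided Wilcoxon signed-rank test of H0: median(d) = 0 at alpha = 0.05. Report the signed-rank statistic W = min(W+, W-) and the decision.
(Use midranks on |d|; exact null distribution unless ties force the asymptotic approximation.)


Step 1: Drop any zero differences (none here) and take |d_i|.
|d| = [7, 4, 4, 6, 1, 1, 1, 3, 8]
Step 2: Midrank |d_i| (ties get averaged ranks).
ranks: |7|->8, |4|->5.5, |4|->5.5, |6|->7, |1|->2, |1|->2, |1|->2, |3|->4, |8|->9
Step 3: Attach original signs; sum ranks with positive sign and with negative sign.
W+ = 8 + 5.5 + 7 + 2 + 4 = 26.5
W- = 5.5 + 2 + 2 + 9 = 18.5
(Check: W+ + W- = 45 should equal n(n+1)/2 = 45.)
Step 4: Test statistic W = min(W+, W-) = 18.5.
Step 5: Ties in |d|, so use the tie-corrected normal approximation.
        E[W] = n(n+1)/4 = 9*10/4 = 22.5.
        Tie groups: |d|=1 (t=3), |d|=4 (t=2); sum(t^3 - t) = 30.
        Var[W] = n(n+1)(2n+1)/24 - sum(t^3-t)/48 = 1710/24 - 30/48 = 70.625.
        z = (W - E[W]) / sqrt(Var[W]) = (18.5 - 22.5) / 8.4039 = -0.4760.
        Two-sided p = 2*Phi(z) = 0.634095.
Step 6: alpha = 0.05. fail to reject H0.

W+ = 26.5, W- = 18.5, W = min = 18.5, p = 0.634095, fail to reject H0.


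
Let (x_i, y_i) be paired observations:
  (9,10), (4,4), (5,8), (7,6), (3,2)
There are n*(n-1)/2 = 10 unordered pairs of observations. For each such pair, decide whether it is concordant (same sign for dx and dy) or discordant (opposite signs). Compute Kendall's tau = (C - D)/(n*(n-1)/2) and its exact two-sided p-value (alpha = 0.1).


Step 1: Enumerate the 10 unordered pairs (i,j) with i<j and classify each by sign(x_j-x_i) * sign(y_j-y_i).
  (1,2):dx=-5,dy=-6->C; (1,3):dx=-4,dy=-2->C; (1,4):dx=-2,dy=-4->C; (1,5):dx=-6,dy=-8->C
  (2,3):dx=+1,dy=+4->C; (2,4):dx=+3,dy=+2->C; (2,5):dx=-1,dy=-2->C; (3,4):dx=+2,dy=-2->D
  (3,5):dx=-2,dy=-6->C; (4,5):dx=-4,dy=-4->C
Step 2: C = 9, D = 1, total pairs = 10.
Step 3: tau = (C - D)/(n(n-1)/2) = (9 - 1)/10 = 0.800000.
Step 4: Exact two-sided p-value (enumerate n! = 120 permutations of y under H0): p = 0.083333.
Step 5: alpha = 0.1. reject H0.

tau_b = 0.8000 (C=9, D=1), p = 0.083333, reject H0.


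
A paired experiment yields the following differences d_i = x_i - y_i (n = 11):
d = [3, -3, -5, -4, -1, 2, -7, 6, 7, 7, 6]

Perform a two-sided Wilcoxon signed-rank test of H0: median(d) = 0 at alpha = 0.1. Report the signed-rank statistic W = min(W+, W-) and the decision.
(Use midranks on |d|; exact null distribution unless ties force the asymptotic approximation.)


Step 1: Drop any zero differences (none here) and take |d_i|.
|d| = [3, 3, 5, 4, 1, 2, 7, 6, 7, 7, 6]
Step 2: Midrank |d_i| (ties get averaged ranks).
ranks: |3|->3.5, |3|->3.5, |5|->6, |4|->5, |1|->1, |2|->2, |7|->10, |6|->7.5, |7|->10, |7|->10, |6|->7.5
Step 3: Attach original signs; sum ranks with positive sign and with negative sign.
W+ = 3.5 + 2 + 7.5 + 10 + 10 + 7.5 = 40.5
W- = 3.5 + 6 + 5 + 1 + 10 = 25.5
(Check: W+ + W- = 66 should equal n(n+1)/2 = 66.)
Step 4: Test statistic W = min(W+, W-) = 25.5.
Step 5: Ties in |d|, so use the tie-corrected normal approximation.
        E[W] = n(n+1)/4 = 11*12/4 = 33.
        Tie groups: |d|=3 (t=2), |d|=6 (t=2), |d|=7 (t=3); sum(t^3 - t) = 36.
        Var[W] = n(n+1)(2n+1)/24 - sum(t^3-t)/48 = 3036/24 - 36/48 = 125.75.
        z = (W - E[W]) / sqrt(Var[W]) = (25.5 - 33) / 11.2138 = -0.6688.
        Two-sided p = 2*Phi(z) = 0.503612.
Step 6: alpha = 0.1. fail to reject H0.

W+ = 40.5, W- = 25.5, W = min = 25.5, p = 0.503612, fail to reject H0.


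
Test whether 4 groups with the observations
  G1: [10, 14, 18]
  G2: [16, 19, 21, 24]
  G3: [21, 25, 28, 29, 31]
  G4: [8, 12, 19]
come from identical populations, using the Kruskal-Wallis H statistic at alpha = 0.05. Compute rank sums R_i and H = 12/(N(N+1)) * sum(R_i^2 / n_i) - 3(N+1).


Step 1: Combine all N = 15 observations and assign midranks.
sorted (value, group, rank): (8,G4,1), (10,G1,2), (12,G4,3), (14,G1,4), (16,G2,5), (18,G1,6), (19,G2,7.5), (19,G4,7.5), (21,G2,9.5), (21,G3,9.5), (24,G2,11), (25,G3,12), (28,G3,13), (29,G3,14), (31,G3,15)
Step 2: Sum ranks within each group.
R_1 = 12 (n_1 = 3)
R_2 = 33 (n_2 = 4)
R_3 = 63.5 (n_3 = 5)
R_4 = 11.5 (n_4 = 3)
Step 3: H = 12/(N(N+1)) * sum(R_i^2/n_i) - 3(N+1)
     = 12/(15*16) * (12^2/3 + 33^2/4 + 63.5^2/5 + 11.5^2/3) - 3*16
     = 0.050000 * 1170.78 - 48
     = 10.539167.
Step 4: Ties present; correction factor C = 1 - 12/(15^3 - 15) = 0.996429. Corrected H = 10.539167 / 0.996429 = 10.576941.
Step 5: Under H0, H ~ chi^2(3); p-value = 0.014248.
Step 6: alpha = 0.05. reject H0.

H = 10.5769, df = 3, p = 0.014248, reject H0.


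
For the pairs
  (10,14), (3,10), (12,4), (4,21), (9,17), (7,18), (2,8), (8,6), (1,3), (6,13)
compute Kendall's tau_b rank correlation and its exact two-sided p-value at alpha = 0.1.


Step 1: Enumerate the 45 unordered pairs (i,j) with i<j and classify each by sign(x_j-x_i) * sign(y_j-y_i).
  (1,2):dx=-7,dy=-4->C; (1,3):dx=+2,dy=-10->D; (1,4):dx=-6,dy=+7->D; (1,5):dx=-1,dy=+3->D
  (1,6):dx=-3,dy=+4->D; (1,7):dx=-8,dy=-6->C; (1,8):dx=-2,dy=-8->C; (1,9):dx=-9,dy=-11->C
  (1,10):dx=-4,dy=-1->C; (2,3):dx=+9,dy=-6->D; (2,4):dx=+1,dy=+11->C; (2,5):dx=+6,dy=+7->C
  (2,6):dx=+4,dy=+8->C; (2,7):dx=-1,dy=-2->C; (2,8):dx=+5,dy=-4->D; (2,9):dx=-2,dy=-7->C
  (2,10):dx=+3,dy=+3->C; (3,4):dx=-8,dy=+17->D; (3,5):dx=-3,dy=+13->D; (3,6):dx=-5,dy=+14->D
  (3,7):dx=-10,dy=+4->D; (3,8):dx=-4,dy=+2->D; (3,9):dx=-11,dy=-1->C; (3,10):dx=-6,dy=+9->D
  (4,5):dx=+5,dy=-4->D; (4,6):dx=+3,dy=-3->D; (4,7):dx=-2,dy=-13->C; (4,8):dx=+4,dy=-15->D
  (4,9):dx=-3,dy=-18->C; (4,10):dx=+2,dy=-8->D; (5,6):dx=-2,dy=+1->D; (5,7):dx=-7,dy=-9->C
  (5,8):dx=-1,dy=-11->C; (5,9):dx=-8,dy=-14->C; (5,10):dx=-3,dy=-4->C; (6,7):dx=-5,dy=-10->C
  (6,8):dx=+1,dy=-12->D; (6,9):dx=-6,dy=-15->C; (6,10):dx=-1,dy=-5->C; (7,8):dx=+6,dy=-2->D
  (7,9):dx=-1,dy=-5->C; (7,10):dx=+4,dy=+5->C; (8,9):dx=-7,dy=-3->C; (8,10):dx=-2,dy=+7->D
  (9,10):dx=+5,dy=+10->C
Step 2: C = 25, D = 20, total pairs = 45.
Step 3: tau = (C - D)/(n(n-1)/2) = (25 - 20)/45 = 0.111111.
Step 4: Exact two-sided p-value (enumerate n! = 3628800 permutations of y under H0): p = 0.727490.
Step 5: alpha = 0.1. fail to reject H0.

tau_b = 0.1111 (C=25, D=20), p = 0.727490, fail to reject H0.


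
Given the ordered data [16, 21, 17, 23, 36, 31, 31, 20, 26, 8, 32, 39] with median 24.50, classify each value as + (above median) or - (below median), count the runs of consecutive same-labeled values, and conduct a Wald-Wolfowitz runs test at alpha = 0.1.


Step 1: Compute median = 24.50; label A = above, B = below.
Labels in order: BBBBAAABABAA  (n_A = 6, n_B = 6)
Step 2: Count runs R = 6.
Step 3: Under H0 (random ordering), E[R] = 2*n_A*n_B/(n_A+n_B) + 1 = 2*6*6/12 + 1 = 7.0000.
        Var[R] = 2*n_A*n_B*(2*n_A*n_B - n_A - n_B) / ((n_A+n_B)^2 * (n_A+n_B-1)) = 4320/1584 = 2.7273.
        SD[R] = 1.6514.
Step 4: Continuity-corrected z = (R + 0.5 - E[R]) / SD[R] = (6 + 0.5 - 7.0000) / 1.6514 = -0.3028.
Step 5: Two-sided p-value via normal approximation = 2*(1 - Phi(|z|)) = 0.762069.
Step 6: alpha = 0.1. fail to reject H0.

R = 6, z = -0.3028, p = 0.762069, fail to reject H0.


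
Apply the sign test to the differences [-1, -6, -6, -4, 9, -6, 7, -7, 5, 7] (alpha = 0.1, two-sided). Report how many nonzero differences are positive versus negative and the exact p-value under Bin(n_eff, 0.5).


Step 1: Discard zero differences. Original n = 10; n_eff = number of nonzero differences = 10.
Nonzero differences (with sign): -1, -6, -6, -4, +9, -6, +7, -7, +5, +7
Step 2: Count signs: positive = 4, negative = 6.
Step 3: Under H0: P(positive) = 0.5, so the number of positives S ~ Bin(10, 0.5).
Step 4: Two-sided exact p-value = sum of Bin(10,0.5) probabilities at or below the observed probability = 0.753906.
Step 5: alpha = 0.1. fail to reject H0.

n_eff = 10, pos = 4, neg = 6, p = 0.753906, fail to reject H0.


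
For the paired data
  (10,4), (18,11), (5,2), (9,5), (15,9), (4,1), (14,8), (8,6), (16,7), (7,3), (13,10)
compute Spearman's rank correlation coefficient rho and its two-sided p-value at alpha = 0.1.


Step 1: Rank x and y separately (midranks; no ties here).
rank(x): 10->6, 18->11, 5->2, 9->5, 15->9, 4->1, 14->8, 8->4, 16->10, 7->3, 13->7
rank(y): 4->4, 11->11, 2->2, 5->5, 9->9, 1->1, 8->8, 6->6, 7->7, 3->3, 10->10
Step 2: d_i = R_x(i) - R_y(i); compute d_i^2.
  (6-4)^2=4, (11-11)^2=0, (2-2)^2=0, (5-5)^2=0, (9-9)^2=0, (1-1)^2=0, (8-8)^2=0, (4-6)^2=4, (10-7)^2=9, (3-3)^2=0, (7-10)^2=9
sum(d^2) = 26.
Step 3: rho = 1 - 6*26 / (11*(11^2 - 1)) = 1 - 156/1320 = 0.881818.
Step 4: Under H0, t = rho * sqrt((n-2)/(1-rho^2)) = 5.6097 ~ t(9).
Step 5: Two-sided p-value from the t-distribution with 9 df = 0.000330.
Step 6: alpha = 0.1. reject H0.

rho = 0.8818, p = 0.000330, reject H0 at alpha = 0.1.


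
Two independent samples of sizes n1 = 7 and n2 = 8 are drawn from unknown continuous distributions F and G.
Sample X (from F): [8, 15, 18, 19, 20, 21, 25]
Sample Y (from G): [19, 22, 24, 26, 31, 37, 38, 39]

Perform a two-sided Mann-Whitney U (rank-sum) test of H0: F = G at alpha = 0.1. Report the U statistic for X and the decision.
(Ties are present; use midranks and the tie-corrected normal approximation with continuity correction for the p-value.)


Step 1: Combine and sort all 15 observations; assign midranks.
sorted (value, group): (8,X), (15,X), (18,X), (19,X), (19,Y), (20,X), (21,X), (22,Y), (24,Y), (25,X), (26,Y), (31,Y), (37,Y), (38,Y), (39,Y)
ranks: 8->1, 15->2, 18->3, 19->4.5, 19->4.5, 20->6, 21->7, 22->8, 24->9, 25->10, 26->11, 31->12, 37->13, 38->14, 39->15
Step 2: Rank sum for X: R1 = 1 + 2 + 3 + 4.5 + 6 + 7 + 10 = 33.5.
Step 3: U_X = R1 - n1(n1+1)/2 = 33.5 - 7*8/2 = 33.5 - 28 = 5.5.
       U_Y = n1*n2 - U_X = 56 - 5.5 = 50.5.
Step 4: Ties are present, so use the tie-corrected normal approximation (with continuity correction) for the p-value.
Step 5: p-value = 0.010826; compare to alpha = 0.1. reject H0.

U_X = 5.5, p = 0.010826, reject H0 at alpha = 0.1.


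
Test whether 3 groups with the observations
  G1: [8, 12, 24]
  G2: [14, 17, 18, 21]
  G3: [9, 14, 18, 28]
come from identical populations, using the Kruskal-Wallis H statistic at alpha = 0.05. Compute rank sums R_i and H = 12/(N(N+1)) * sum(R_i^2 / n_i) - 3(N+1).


Step 1: Combine all N = 11 observations and assign midranks.
sorted (value, group, rank): (8,G1,1), (9,G3,2), (12,G1,3), (14,G2,4.5), (14,G3,4.5), (17,G2,6), (18,G2,7.5), (18,G3,7.5), (21,G2,9), (24,G1,10), (28,G3,11)
Step 2: Sum ranks within each group.
R_1 = 14 (n_1 = 3)
R_2 = 27 (n_2 = 4)
R_3 = 25 (n_3 = 4)
Step 3: H = 12/(N(N+1)) * sum(R_i^2/n_i) - 3(N+1)
     = 12/(11*12) * (14^2/3 + 27^2/4 + 25^2/4) - 3*12
     = 0.090909 * 403.833 - 36
     = 0.712121.
Step 4: Ties present; correction factor C = 1 - 12/(11^3 - 11) = 0.990909. Corrected H = 0.712121 / 0.990909 = 0.718654.
Step 5: Under H0, H ~ chi^2(2); p-value = 0.698146.
Step 6: alpha = 0.05. fail to reject H0.

H = 0.7187, df = 2, p = 0.698146, fail to reject H0.


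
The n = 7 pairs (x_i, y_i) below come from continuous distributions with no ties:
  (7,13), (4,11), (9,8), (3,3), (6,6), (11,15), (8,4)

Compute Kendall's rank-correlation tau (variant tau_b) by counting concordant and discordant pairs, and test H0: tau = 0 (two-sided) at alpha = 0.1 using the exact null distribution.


Step 1: Enumerate the 21 unordered pairs (i,j) with i<j and classify each by sign(x_j-x_i) * sign(y_j-y_i).
  (1,2):dx=-3,dy=-2->C; (1,3):dx=+2,dy=-5->D; (1,4):dx=-4,dy=-10->C; (1,5):dx=-1,dy=-7->C
  (1,6):dx=+4,dy=+2->C; (1,7):dx=+1,dy=-9->D; (2,3):dx=+5,dy=-3->D; (2,4):dx=-1,dy=-8->C
  (2,5):dx=+2,dy=-5->D; (2,6):dx=+7,dy=+4->C; (2,7):dx=+4,dy=-7->D; (3,4):dx=-6,dy=-5->C
  (3,5):dx=-3,dy=-2->C; (3,6):dx=+2,dy=+7->C; (3,7):dx=-1,dy=-4->C; (4,5):dx=+3,dy=+3->C
  (4,6):dx=+8,dy=+12->C; (4,7):dx=+5,dy=+1->C; (5,6):dx=+5,dy=+9->C; (5,7):dx=+2,dy=-2->D
  (6,7):dx=-3,dy=-11->C
Step 2: C = 15, D = 6, total pairs = 21.
Step 3: tau = (C - D)/(n(n-1)/2) = (15 - 6)/21 = 0.428571.
Step 4: Exact two-sided p-value (enumerate n! = 5040 permutations of y under H0): p = 0.238889.
Step 5: alpha = 0.1. fail to reject H0.

tau_b = 0.4286 (C=15, D=6), p = 0.238889, fail to reject H0.


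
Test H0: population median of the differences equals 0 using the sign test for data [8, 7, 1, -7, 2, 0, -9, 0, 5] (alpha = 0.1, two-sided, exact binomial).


Step 1: Discard zero differences. Original n = 9; n_eff = number of nonzero differences = 7.
Nonzero differences (with sign): +8, +7, +1, -7, +2, -9, +5
Step 2: Count signs: positive = 5, negative = 2.
Step 3: Under H0: P(positive) = 0.5, so the number of positives S ~ Bin(7, 0.5).
Step 4: Two-sided exact p-value = sum of Bin(7,0.5) probabilities at or below the observed probability = 0.453125.
Step 5: alpha = 0.1. fail to reject H0.

n_eff = 7, pos = 5, neg = 2, p = 0.453125, fail to reject H0.


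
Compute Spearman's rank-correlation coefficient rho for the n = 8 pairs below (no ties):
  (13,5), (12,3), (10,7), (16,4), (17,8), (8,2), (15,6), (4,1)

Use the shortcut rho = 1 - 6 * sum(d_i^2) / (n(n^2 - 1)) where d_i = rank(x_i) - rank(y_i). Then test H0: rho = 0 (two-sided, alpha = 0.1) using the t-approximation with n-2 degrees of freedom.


Step 1: Rank x and y separately (midranks; no ties here).
rank(x): 13->5, 12->4, 10->3, 16->7, 17->8, 8->2, 15->6, 4->1
rank(y): 5->5, 3->3, 7->7, 4->4, 8->8, 2->2, 6->6, 1->1
Step 2: d_i = R_x(i) - R_y(i); compute d_i^2.
  (5-5)^2=0, (4-3)^2=1, (3-7)^2=16, (7-4)^2=9, (8-8)^2=0, (2-2)^2=0, (6-6)^2=0, (1-1)^2=0
sum(d^2) = 26.
Step 3: rho = 1 - 6*26 / (8*(8^2 - 1)) = 1 - 156/504 = 0.690476.
Step 4: Under H0, t = rho * sqrt((n-2)/(1-rho^2)) = 2.3382 ~ t(6).
Step 5: Two-sided p-value from the t-distribution with 6 df = 0.057990.
Step 6: alpha = 0.1. reject H0.

rho = 0.6905, p = 0.057990, reject H0 at alpha = 0.1.


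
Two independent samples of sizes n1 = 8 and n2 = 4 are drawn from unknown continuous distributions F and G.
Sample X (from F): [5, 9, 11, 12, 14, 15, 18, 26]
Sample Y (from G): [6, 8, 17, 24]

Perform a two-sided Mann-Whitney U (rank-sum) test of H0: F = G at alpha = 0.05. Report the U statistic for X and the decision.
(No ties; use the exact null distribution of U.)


Step 1: Combine and sort all 12 observations; assign midranks.
sorted (value, group): (5,X), (6,Y), (8,Y), (9,X), (11,X), (12,X), (14,X), (15,X), (17,Y), (18,X), (24,Y), (26,X)
ranks: 5->1, 6->2, 8->3, 9->4, 11->5, 12->6, 14->7, 15->8, 17->9, 18->10, 24->11, 26->12
Step 2: Rank sum for X: R1 = 1 + 4 + 5 + 6 + 7 + 8 + 10 + 12 = 53.
Step 3: U_X = R1 - n1(n1+1)/2 = 53 - 8*9/2 = 53 - 36 = 17.
       U_Y = n1*n2 - U_X = 32 - 17 = 15.
Step 4: No ties, so the exact null distribution of U (based on enumerating the C(12,8) = 495 equally likely rank assignments) gives the two-sided p-value.
Step 5: p-value = 0.933333; compare to alpha = 0.05. fail to reject H0.

U_X = 17, p = 0.933333, fail to reject H0 at alpha = 0.05.


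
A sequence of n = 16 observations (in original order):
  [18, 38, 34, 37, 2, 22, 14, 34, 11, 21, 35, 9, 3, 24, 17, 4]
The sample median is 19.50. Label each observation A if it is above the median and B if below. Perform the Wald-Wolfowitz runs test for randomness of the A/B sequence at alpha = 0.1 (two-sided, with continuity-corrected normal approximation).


Step 1: Compute median = 19.50; label A = above, B = below.
Labels in order: BAAABABABAABBABB  (n_A = 8, n_B = 8)
Step 2: Count runs R = 11.
Step 3: Under H0 (random ordering), E[R] = 2*n_A*n_B/(n_A+n_B) + 1 = 2*8*8/16 + 1 = 9.0000.
        Var[R] = 2*n_A*n_B*(2*n_A*n_B - n_A - n_B) / ((n_A+n_B)^2 * (n_A+n_B-1)) = 14336/3840 = 3.7333.
        SD[R] = 1.9322.
Step 4: Continuity-corrected z = (R - 0.5 - E[R]) / SD[R] = (11 - 0.5 - 9.0000) / 1.9322 = 0.7763.
Step 5: Two-sided p-value via normal approximation = 2*(1 - Phi(|z|)) = 0.437558.
Step 6: alpha = 0.1. fail to reject H0.

R = 11, z = 0.7763, p = 0.437558, fail to reject H0.
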